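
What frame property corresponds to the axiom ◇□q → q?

This is a form of the B axiom.
It corresponds to symmetry: ∀x ∀y (Rxy → Ryx).

symmetry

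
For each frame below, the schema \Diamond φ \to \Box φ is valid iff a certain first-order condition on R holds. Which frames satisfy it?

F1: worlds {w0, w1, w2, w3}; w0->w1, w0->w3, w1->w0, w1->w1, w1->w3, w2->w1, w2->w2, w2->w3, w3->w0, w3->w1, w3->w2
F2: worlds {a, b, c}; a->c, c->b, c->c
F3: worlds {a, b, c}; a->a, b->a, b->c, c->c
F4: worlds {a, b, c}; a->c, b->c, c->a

F4

This is the axiom for partial functionality; its first-order frame correspondent is \forall x \forall y \forall z (Rxy \wedge Rxz \to y = z).
F1: fails — w0 sees both w1 and w3.
F2: fails — c sees both b and c.
F3: fails — b sees both a and c.
F4: satisfies the condition.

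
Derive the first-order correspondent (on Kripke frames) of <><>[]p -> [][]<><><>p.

This is a Sahlqvist (Geach-type) schema ◇^2□^1p → □^2◇^3p.
Minimal-valuation argument: fix x; take any y with xR^2y and any z with xR^2z. Set V(p) to the set of worlds R-reachable from y in exactly 1 step. Then □^1p holds at y, so the antecedent holds at x; validity forces ◇^3p at z, giving a w with zR^3w and yR^1w.
First-order correspondent: forall x forall y forall z ((x R^2 y & x R^2 z) -> exists w (yRw & z R^3 w)).

forall x forall y forall z ((x R^2 y & x R^2 z) -> exists w (yRw & z R^3 w))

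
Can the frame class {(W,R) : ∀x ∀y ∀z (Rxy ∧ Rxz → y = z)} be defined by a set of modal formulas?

Yes — defined by ◇q → □q

Yes: it is partial functionality, defined by the CD schema ◇q → □q.
Suppose ◇q→□q is valid. Take Rxy, Rxz and set V(q)={y}. Then ◇q at x, so □q at x, so q at z, i.e. z=y.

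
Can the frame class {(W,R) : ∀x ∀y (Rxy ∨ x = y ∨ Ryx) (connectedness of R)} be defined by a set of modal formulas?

Modal frame validity is preserved under disjoint unions.
Take 2 disjoint single-world reflexive frames: each is trivially connected, but their disjoint union has 2 worlds with no edge between distinct components, so it is not connected.
So no modal formula (or set of formulas) defines exactly the connected frames.

No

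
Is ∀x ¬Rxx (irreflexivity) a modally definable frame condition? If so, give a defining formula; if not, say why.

No

Modal frame validity is preserved under surjective bounded morphisms.
The 4-cycle (worlds 0,1,2,3 with 0→1→2→3→0) is irreflexive, and the map sending every world to a single reflexive point • is a surjective bounded morphism (forth: every edge maps to (•,•); back: every world has a successor). So any modal formula valid on the 4-cycle is also valid on the reflexive point, which is not irreflexive.
Hence irreflexivity is not modally definable.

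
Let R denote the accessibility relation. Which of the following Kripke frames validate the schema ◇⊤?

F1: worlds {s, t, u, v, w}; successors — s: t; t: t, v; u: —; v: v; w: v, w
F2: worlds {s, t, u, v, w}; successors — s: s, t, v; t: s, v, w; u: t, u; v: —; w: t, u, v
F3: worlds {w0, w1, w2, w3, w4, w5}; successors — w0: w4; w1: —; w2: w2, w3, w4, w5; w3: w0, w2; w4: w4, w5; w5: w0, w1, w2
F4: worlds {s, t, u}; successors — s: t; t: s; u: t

F4

Frame correspondent (Sahlqvist): ∀x ∃y Rxy — i.e. seriality.
F1: fails — world u has no successor.
F2: fails — world v has no successor.
F3: fails — world w1 has no successor.
F4: condition met.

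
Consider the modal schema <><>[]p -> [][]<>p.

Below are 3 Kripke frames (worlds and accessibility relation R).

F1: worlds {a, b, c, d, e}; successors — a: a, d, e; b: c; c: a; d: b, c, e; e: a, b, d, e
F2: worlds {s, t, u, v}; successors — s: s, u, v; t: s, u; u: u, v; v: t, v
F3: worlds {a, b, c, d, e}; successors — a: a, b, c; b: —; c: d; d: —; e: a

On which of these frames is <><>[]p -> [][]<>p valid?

The schema corresponds to a generalized confluence (Geach) condition: forall x forall y forall z ((x R^2 y & x R^2 z) -> exists w (yRw & zRw)).
F1: fails — aR²a, aR²b but no w with aRw and bRw.
F2: fails — sR²t, sR²v but no w with tRw and vRw.
F3: fails — aR²a, aR²b but no w with aRw and bRw.
Valid on no frame.

none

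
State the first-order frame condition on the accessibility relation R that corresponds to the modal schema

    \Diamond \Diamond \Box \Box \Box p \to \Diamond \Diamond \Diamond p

\forall x \forall y (x R^2 y \to \exists w (y R^3 w \wedge x R^3 w))

This is a Sahlqvist (Geach-type) schema ◇^2□^3p → □^0◇^3p.
Minimal-valuation argument: fix x; take any y with xR^2y and any z with xR^0z. Set V(p) to the set of worlds R-reachable from y in exactly 3 steps. Then □^3p holds at y, so the antecedent holds at x; validity forces ◇^3p at z, giving a w with zR^3w and yR^3w.
First-order correspondent: \forall x \forall y (x R^2 y \to \exists w (y R^3 w \wedge x R^3 w)).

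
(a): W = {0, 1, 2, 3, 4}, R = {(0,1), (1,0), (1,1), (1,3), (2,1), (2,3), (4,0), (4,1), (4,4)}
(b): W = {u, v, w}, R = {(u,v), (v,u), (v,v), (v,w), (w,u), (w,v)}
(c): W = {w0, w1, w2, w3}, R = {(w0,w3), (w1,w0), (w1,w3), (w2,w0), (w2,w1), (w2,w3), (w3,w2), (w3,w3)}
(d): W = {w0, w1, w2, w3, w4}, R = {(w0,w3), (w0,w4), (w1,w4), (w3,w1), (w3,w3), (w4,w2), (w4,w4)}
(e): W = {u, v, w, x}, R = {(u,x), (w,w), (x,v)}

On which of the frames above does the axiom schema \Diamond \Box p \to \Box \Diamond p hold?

Frame correspondent (Sahlqvist): \forall x \forall y \forall z (Rxy \wedge Rxz \to \exists w (Ryw \wedge Rzw)) — i.e. convergence.
(a): fails — R10 and R13 but 0 and 3 have no common successor.
(b): satisfies the condition.
(c): satisfies the condition.
(d): fails — Rw0w4 and Rw0w3 but w4 and w3 have no common successor.
(e): fails — Rxv and Rxv but v and v have no common successor.
Valid on: (b), (c).

(b), (c)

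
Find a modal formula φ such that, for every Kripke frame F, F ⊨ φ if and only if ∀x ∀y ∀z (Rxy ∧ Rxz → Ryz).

This is the Euclidean property; the standard corresponding axiom is 5: ◇r → □◇r.
Suppose ◇r→□◇r is valid. Take Rxy, Rxz and set V(r)={y}. Then ◇r at x, so □◇r at x, so ◇r at z, so some w with Rzw has r; w=y, i.e. Rzy. By symmetry of the argument, Ryz.

◇r → □◇r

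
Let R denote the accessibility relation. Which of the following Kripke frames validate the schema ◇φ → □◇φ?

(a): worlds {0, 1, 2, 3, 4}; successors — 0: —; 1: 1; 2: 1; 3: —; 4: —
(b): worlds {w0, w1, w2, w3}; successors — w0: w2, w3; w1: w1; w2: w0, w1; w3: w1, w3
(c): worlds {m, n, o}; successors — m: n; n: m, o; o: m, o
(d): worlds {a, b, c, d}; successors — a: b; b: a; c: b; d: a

(a)

Frame correspondent (Sahlqvist): ∀x ∀y ∀z (Rxy ∧ Rxz → Ryz) — i.e. the Euclidean property.
(a): ✓.
(b): fails — Rw0w2 and Rw0w2 but not Rw2w2.
(c): fails — Rmn and Rmn but not Rnn.
(d): fails — Rab and Rab but not Rbb.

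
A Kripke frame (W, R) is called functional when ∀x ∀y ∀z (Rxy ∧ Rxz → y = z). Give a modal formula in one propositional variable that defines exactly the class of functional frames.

The condition is partial functionality. The CD schema ◇ψ → □ψ defines it.

◇ψ → □ψ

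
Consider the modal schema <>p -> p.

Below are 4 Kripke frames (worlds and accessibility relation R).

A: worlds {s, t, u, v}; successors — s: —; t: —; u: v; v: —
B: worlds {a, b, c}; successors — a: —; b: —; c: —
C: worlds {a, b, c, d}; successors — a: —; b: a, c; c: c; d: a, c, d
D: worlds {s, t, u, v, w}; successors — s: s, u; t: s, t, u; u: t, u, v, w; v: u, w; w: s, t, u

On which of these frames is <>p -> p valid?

Frame correspondent (Sahlqvist): forall x forall y (xRy -> exists w (y = w & x = w)) — i.e. a generalized confluence (Geach) condition.
A: fails — uRv but v ≠ u.
B: ✓.
C: fails — bRa but a ≠ b.
D: fails — sRu but u ≠ s.

B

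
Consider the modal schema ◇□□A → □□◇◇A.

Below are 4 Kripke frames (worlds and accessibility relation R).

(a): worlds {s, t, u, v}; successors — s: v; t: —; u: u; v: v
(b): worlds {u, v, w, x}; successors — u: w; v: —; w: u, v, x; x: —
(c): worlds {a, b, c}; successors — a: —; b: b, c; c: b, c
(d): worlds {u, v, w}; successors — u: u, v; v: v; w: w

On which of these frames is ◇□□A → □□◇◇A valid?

The schema corresponds to a generalized confluence (Geach) condition: ∀x ∀y ∀z ((xRy ∧ xR²z) → ∃w (yR²w ∧ zR²w)).
(a): satisfies the condition.
(b): fails — uRw, uR²u but no t with wR²t and uR²t.
(c): satisfies the condition.
(d): satisfies the condition.

(a), (c), (d)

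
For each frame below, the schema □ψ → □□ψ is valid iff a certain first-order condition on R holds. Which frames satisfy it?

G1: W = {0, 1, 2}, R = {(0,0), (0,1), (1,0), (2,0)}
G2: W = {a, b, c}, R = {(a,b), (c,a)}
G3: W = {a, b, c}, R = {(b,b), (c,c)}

G3

The schema corresponds to transitivity: ∀x ∀y ∀z (Rxy ∧ Ryz → Rxz).
G1: fails — R10 and R01 but not R11.
G2: fails — Rca and Rab but not Rcb.
G3: satisfies the condition.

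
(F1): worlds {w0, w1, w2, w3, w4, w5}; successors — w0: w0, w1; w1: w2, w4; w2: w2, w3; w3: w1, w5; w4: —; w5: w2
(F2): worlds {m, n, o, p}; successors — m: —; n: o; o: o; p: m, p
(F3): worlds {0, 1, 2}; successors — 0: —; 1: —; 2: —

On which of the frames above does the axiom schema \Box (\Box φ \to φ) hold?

The schema corresponds to shift-reflexivity: \forall x \forall y (Rxy \to Ryy).
(F1): fails — Rw3w5 but not Rw5w5.
(F2): fails — Rpm but not Rmm.
(F3): holds.
Valid on: (F3).

(F3)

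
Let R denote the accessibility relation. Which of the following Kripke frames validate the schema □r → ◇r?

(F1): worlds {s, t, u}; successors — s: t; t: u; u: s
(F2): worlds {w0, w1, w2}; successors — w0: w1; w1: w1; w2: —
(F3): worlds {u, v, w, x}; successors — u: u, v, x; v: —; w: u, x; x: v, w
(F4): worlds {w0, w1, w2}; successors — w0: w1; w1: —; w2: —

This is the axiom for seriality; its first-order frame correspondent is ∀x ∃y Rxy.
(F1): satisfies the condition.
(F2): fails — world w2 has no successor.
(F3): fails — world v has no successor.
(F4): fails — world w1 has no successor.
Valid on: (F1).

(F1)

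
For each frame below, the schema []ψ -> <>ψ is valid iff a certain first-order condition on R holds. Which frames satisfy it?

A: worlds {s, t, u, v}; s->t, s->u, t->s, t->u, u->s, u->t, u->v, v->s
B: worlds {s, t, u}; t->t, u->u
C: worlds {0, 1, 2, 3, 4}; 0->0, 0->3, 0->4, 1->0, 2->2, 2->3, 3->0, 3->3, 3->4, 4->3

The schema corresponds to seriality: forall x exists y Rxy.
A: satisfies the condition.
B: fails — world s has no successor.
C: satisfies the condition.
Valid on: A, C.

A, C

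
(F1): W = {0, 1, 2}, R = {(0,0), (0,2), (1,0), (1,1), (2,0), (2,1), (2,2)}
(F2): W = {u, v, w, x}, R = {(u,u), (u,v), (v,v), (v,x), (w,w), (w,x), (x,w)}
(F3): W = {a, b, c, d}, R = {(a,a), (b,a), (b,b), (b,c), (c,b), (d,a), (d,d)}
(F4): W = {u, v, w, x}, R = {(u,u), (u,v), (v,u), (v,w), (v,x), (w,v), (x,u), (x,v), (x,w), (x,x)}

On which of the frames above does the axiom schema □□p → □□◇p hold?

The schema corresponds to a generalized confluence (Geach) condition: ∀x ∀z (xR²z → ∃w (xR²w ∧ zRw)).
(F1): holds.
(F2): fails — uR²x but no t with uR²t and xRt.
(F3): holds.
(F4): fails — wR²w but no t with wR²t and wRt.

(F1), (F3)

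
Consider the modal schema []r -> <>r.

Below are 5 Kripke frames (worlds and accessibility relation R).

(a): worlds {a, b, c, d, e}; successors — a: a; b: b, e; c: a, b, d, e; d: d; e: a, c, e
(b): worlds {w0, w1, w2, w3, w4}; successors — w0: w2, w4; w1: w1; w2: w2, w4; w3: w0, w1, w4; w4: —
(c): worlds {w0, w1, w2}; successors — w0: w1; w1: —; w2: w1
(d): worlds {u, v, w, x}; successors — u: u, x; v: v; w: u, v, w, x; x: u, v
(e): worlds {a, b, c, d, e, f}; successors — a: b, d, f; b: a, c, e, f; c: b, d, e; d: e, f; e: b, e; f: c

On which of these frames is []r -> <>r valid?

(a), (d), (e)

Frame correspondent (Sahlqvist): forall x exists y Rxy — i.e. seriality.
(a): condition met.
(b): fails — world w4 has no successor.
(c): fails — world w1 has no successor.
(d): condition met.
(e): condition met.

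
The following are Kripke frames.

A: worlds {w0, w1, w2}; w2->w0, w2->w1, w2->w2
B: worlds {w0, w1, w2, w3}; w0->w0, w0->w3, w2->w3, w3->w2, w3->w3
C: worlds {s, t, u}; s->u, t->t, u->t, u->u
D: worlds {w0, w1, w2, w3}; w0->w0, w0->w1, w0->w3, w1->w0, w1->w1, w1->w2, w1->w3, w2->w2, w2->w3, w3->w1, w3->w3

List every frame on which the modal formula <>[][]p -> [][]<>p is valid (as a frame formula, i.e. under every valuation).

B, C, D

The schema corresponds to a generalized confluence (Geach) condition: forall x forall y forall z ((xRy & x R^2 z) -> exists w (y R^2 w & zRw)).
A: fails — w2Rw0, w2R²w0 but no w with w0R²w and w0Rw.
B: condition met.
C: condition met.
D: condition met.
Valid on: B, C, D.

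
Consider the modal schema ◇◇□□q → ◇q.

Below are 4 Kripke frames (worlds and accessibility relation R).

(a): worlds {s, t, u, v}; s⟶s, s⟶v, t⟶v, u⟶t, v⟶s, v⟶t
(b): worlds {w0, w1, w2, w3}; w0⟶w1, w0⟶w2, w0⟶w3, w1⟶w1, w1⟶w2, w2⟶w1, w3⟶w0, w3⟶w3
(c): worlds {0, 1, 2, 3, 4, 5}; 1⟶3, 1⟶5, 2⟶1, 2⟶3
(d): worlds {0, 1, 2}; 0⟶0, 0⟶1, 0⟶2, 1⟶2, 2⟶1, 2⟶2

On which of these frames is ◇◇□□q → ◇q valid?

(d)

This is the axiom for a generalized confluence (Geach) condition; its first-order frame correspondent is ∀x ∀y (xR²y → ∃w (yR²w ∧ xRw)).
(a): fails — tR²t but no w with tR²w and tRw.
(b): fails — w3R²w1 but no w with w1R²w and w3Rw.
(c): fails — 2R²3 but no w with 3R²w and 2Rw.
(d): holds.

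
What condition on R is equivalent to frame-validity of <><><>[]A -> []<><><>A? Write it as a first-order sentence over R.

forall x forall y forall z ((x R^3 y & xRz) -> exists w (yRw & z R^3 w))

This is a Sahlqvist (Geach-type) schema ◇^3□^1A → □^1◇^3A.
Minimal-valuation argument: fix x; take any y with xR^3y and any z with xR^1z. Set V(A) to the set of worlds R-reachable from y in exactly 1 step. Then □^1A holds at y, so the antecedent holds at x; validity forces ◇^3A at z, giving a w with zR^3w and yR^1w.
First-order correspondent: forall x forall y forall z ((x R^3 y & xRz) -> exists w (yRw & z R^3 w)).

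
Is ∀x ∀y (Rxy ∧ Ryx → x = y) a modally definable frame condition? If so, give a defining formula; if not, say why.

No

Any modally definable frame class is closed under surjective bounded morphisms.
The 6-cycle (worlds a,b,c,d,e,f with a→b→c→d→e→f→a) is antisymmetric. Sending even-indexed worlds to a and odd-indexed worlds to b is a surjective bounded morphism onto the two-world frame with a↔b, which is not antisymmetric.
Hence antisymmetry is not modally definable.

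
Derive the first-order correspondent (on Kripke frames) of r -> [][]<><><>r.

This is a Sahlqvist (Geach-type) schema ◇^0□^0r → □^2◇^3r.
First-order correspondent: forall x forall z (x R^2 z -> exists w (x = w & z R^3 w)).

forall x forall z (x R^2 z -> exists w (x = w & z R^3 w))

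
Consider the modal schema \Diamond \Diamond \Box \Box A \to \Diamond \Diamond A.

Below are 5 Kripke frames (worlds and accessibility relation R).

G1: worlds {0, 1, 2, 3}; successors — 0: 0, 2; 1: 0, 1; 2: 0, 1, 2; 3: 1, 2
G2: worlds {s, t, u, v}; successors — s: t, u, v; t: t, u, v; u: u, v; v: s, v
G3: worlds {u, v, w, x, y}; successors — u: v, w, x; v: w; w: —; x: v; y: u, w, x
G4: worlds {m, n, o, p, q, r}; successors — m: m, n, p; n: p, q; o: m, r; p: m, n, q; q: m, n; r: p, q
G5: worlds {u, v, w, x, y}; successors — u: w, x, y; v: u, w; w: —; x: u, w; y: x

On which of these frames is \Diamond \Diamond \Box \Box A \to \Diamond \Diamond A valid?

G1, G2, G4

This is the axiom for a generalized confluence (Geach) condition; its first-order frame correspondent is \forall x \forall y (x R^2 y \to \exists w (y R^2 w \wedge x R^2 w)).
G1: ✓.
G2: ✓.
G3: fails — uR²v but no t with vR²t and uR²t.
G4: ✓.
G5: fails — uR²w but no t with wR²t and uR²t.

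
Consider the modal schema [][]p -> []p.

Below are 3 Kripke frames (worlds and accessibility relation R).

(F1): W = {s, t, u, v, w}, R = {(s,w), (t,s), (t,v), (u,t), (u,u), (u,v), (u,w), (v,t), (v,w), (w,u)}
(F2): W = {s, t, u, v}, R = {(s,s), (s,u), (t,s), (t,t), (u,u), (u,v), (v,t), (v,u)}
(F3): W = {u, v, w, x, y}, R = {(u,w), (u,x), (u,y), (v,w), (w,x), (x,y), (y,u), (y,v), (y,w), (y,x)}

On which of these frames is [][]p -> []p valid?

(F2)

This is the axiom for density; its first-order frame correspondent is forall x forall y (Rxy -> exists z (Rxz & Rzy)).
(F1): fails — Rtv but no z with Rtz and Rzv.
(F2): ✓.
(F3): fails — Rwx but no z with Rwz and Rzx.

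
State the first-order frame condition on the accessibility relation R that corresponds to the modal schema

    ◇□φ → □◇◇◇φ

∀x ∀y ∀z ((xRy ∧ xRz) → ∃w (yRw ∧ zR³w))

This is a Sahlqvist (Geach-type) schema ◇^1□^1φ → □^1◇^3φ.
Minimal-valuation argument: fix x; take any y with xR^1y and any z with xR^1z. Set V(φ) to the set of worlds R-reachable from y in exactly 1 step. Then □^1φ holds at y, so the antecedent holds at x; validity forces ◇^3φ at z, giving a w with zR^3w and yR^1w.
First-order correspondent: ∀x ∀y ∀z ((xRy ∧ xRz) → ∃w (yRw ∧ zR³w)).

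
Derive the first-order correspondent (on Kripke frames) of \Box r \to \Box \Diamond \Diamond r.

This is a Sahlqvist (Geach-type) schema ◇^0□^1r → □^1◇^2r.
First-order correspondent: \forall x \forall z (xRz \to \exists w (xRw \wedge z R^2 w)).

\forall x \forall z (xRz \to \exists w (xRw \wedge z R^2 w))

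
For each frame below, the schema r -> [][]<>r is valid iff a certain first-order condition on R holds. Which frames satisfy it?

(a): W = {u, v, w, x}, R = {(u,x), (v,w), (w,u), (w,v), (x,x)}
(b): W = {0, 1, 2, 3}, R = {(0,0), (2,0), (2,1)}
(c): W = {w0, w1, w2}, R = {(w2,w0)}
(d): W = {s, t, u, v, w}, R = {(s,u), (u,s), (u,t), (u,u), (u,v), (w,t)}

(c)

The schema corresponds to a generalized confluence (Geach) condition: forall x forall z (x R^2 z -> exists w (x = w & zRw)).
(a): fails — uR²x but no t with u=t and xRt.
(b): fails — 2R²0 but no w with 2=w and 0Rw.
(c): holds.
(d): fails — sR²s but no w* with s=w* and sRw*.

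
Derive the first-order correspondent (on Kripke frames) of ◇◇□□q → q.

This is a Sahlqvist (Geach-type) schema ◇^2□^2q → □^0◇^0q.
First-order correspondent: ∀x ∀y (xR²y → ∃w (yR²w ∧ x = w)).

∀x ∀y (xR²y → ∃w (yR²w ∧ x = w))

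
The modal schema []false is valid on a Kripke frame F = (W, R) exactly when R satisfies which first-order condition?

Emptiness of R

This is the Ver axiom.
It corresponds to emptiness of R: forall x forall y ~Rxy.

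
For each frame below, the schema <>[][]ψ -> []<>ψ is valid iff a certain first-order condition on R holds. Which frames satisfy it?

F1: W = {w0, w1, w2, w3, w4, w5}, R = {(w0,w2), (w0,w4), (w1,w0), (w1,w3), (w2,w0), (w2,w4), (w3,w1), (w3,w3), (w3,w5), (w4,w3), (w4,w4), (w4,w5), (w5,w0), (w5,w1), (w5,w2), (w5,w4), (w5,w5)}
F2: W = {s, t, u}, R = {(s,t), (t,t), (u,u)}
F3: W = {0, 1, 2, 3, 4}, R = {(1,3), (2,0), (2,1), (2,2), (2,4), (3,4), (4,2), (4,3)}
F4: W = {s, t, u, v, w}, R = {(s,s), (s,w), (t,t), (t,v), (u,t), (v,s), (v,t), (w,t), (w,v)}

Frame correspondent (Sahlqvist): forall x forall y forall z ((xRy & xRz) -> exists w (y R^2 w & zRw)) — i.e. a generalized confluence (Geach) condition.
F1: ✓.
F2: ✓.
F3: fails — 1R3, 1R3 but no w with 3R²w and 3Rw.
F4: ✓.

F1, F2, F4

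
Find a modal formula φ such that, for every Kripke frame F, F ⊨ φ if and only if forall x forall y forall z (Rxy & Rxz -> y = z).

◇q → □q

A defining formula is ◇q → □q (the CD axiom).
Suppose ◇q→□q is valid. Take Rxy, Rxz and set V(q)={y}. Then ◇q at x, so □q at x, so q at z, i.e. z=y.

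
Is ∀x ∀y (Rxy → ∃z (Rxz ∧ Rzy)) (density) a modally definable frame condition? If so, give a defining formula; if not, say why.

Yes — defined by □□r → □r

The condition is density. A defining modal formula is □□r → □r.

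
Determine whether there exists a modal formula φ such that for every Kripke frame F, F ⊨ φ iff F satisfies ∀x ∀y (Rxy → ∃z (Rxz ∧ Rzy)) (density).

The condition is density. A defining modal formula is □□q → □q.

Definable; □□q → □q defines it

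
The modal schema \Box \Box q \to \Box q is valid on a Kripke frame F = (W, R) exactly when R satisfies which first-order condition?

density

Suppose □□q→□q is valid. Take Rxy and set V(q)={w : xR²w}. Then □□q at x, so □q at x, so q at y, i.e. ∃z(Rxz∧Rzy).
Conversely, on a frame with density the schema holds at every world under every valuation.
So the correspondent is density.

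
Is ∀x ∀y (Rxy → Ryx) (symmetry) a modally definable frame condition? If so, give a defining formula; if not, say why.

The condition is symmetry. A defining modal formula is r → □◇r.

Yes — defined by r → □◇r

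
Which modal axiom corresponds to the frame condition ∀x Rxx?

□ψ → ψ

A defining formula is □ψ → ψ (the T axiom).
Suppose □ψ→ψ is valid. At any x set V(ψ)={w : Rxw}. Then □ψ holds at x, so ψ holds at x, i.e. Rxx.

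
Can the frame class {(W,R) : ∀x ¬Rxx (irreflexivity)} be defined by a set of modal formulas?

If a class were modally definable it would be closed under surjective bounded morphisms (Goldblatt–Thomason).
The 4-cycle (worlds 0,1,2,3 with 0→1→2→3→0) is irreflexive, and the map sending every world to a single reflexive point • is a surjective bounded morphism (forth: every edge maps to (•,•); back: every world has a successor). So any modal formula valid on the 4-cycle is also valid on the reflexive point, which is not irreflexive.
So no modal formula (or set of formulas) defines exactly the irreflexive frames.

Not definable by any modal formula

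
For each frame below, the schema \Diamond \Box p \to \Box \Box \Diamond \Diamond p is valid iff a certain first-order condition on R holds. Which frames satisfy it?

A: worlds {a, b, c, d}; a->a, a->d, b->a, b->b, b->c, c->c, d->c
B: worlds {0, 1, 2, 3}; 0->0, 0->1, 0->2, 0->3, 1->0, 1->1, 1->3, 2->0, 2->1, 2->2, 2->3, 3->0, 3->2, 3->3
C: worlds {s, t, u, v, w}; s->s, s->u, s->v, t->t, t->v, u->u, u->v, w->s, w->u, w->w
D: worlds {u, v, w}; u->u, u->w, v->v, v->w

B

The schema corresponds to a generalized confluence (Geach) condition: \forall x \forall y \forall z ((xRy \wedge x R^2 z) \to \exists w (yRw \wedge z R^2 w)).
A: fails — aRa, aR²c but no w with aRw and cR²w.
B: condition met.
C: fails — sRs, sR²v but no w* with sRw* and vR²w*.
D: fails — uRu, uR²w but no t with uRt and wR²t.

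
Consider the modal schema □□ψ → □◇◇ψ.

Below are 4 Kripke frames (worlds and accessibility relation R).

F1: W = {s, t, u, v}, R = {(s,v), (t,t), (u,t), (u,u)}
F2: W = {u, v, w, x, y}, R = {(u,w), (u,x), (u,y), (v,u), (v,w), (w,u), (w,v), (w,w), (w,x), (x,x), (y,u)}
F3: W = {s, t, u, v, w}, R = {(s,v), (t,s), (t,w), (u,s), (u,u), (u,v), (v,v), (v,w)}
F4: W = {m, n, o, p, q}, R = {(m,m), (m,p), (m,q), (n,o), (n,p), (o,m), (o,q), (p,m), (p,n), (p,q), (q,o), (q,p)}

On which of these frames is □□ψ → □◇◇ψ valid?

F2, F4

This is the axiom for a generalized confluence (Geach) condition; its first-order frame correspondent is ∀x ∀z (xRz → ∃w (xR²w ∧ zR²w)).
F1: fails — sRv but no w with sR²w and vR²w.
F2: condition met.
F3: fails — tRw but no w* with tR²w* and wR²w*.
F4: condition met.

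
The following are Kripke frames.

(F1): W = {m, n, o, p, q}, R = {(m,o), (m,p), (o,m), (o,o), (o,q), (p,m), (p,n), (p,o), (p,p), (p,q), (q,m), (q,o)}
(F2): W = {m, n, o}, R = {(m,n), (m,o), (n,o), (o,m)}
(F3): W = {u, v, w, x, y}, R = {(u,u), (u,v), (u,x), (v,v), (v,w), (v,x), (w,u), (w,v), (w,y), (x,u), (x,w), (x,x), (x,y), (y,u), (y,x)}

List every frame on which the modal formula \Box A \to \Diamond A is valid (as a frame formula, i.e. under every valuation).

(F2), (F3)

The schema corresponds to seriality: \forall x \exists y Rxy.
(F1): fails — world n has no successor.
(F2): condition met.
(F3): condition met.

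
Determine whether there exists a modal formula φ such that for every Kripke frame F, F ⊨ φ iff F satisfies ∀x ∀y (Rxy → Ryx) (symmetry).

Yes, by p → □◇p

Yes: it is symmetry, defined by the B schema p → □◇p.
Suppose p→□◇p is valid. Take Rxy and set V(p)={x}. Then p at x, so □◇p at x, so ◇p at y, so some z with Ryz has p; z=x, i.e. Ryx.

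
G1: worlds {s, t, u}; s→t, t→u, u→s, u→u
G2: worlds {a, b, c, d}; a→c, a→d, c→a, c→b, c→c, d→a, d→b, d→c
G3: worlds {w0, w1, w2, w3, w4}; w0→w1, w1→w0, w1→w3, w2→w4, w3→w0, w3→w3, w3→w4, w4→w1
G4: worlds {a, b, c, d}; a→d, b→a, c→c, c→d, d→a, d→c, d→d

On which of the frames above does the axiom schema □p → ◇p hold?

The schema corresponds to seriality: ∀x ∃y Rxy.
G1: ✓.
G2: fails — world b has no successor.
G3: ✓.
G4: ✓.
Valid on: G1, G3, G4.

G1, G3, G4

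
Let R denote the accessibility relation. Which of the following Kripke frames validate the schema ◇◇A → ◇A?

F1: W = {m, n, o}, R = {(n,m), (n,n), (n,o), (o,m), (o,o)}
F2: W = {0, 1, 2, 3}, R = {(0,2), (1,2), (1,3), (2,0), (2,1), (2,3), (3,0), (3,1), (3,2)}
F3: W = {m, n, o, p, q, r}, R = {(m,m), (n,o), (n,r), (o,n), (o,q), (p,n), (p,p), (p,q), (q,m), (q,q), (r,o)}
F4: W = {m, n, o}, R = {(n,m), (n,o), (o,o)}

This is the axiom for transitivity; its first-order frame correspondent is ∀x ∀y ∀z (Rxy ∧ Ryz → Rxz).
F1: satisfies the condition.
F2: fails — R32 and R23 but not R33.
F3: fails — Ron and Rnr but not Ror.
F4: satisfies the condition.

F1, F4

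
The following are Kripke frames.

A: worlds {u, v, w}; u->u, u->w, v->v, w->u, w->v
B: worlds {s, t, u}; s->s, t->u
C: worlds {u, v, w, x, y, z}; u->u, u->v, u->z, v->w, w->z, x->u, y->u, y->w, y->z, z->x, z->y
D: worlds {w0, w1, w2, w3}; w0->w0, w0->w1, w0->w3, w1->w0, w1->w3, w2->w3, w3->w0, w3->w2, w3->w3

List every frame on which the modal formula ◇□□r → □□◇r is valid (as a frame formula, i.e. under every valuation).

Frame correspondent (Sahlqvist): ∀x ∀y ∀z ((xRy ∧ xR²z) → ∃w (yR²w ∧ zRw)) — i.e. a generalized confluence (Geach) condition.
A: fails — wRv, wR²u but no t with vR²t and uRt.
B: condition met.
C: fails — uRv, uR²v but no t with vR²t and vRt.
D: condition met.

B, D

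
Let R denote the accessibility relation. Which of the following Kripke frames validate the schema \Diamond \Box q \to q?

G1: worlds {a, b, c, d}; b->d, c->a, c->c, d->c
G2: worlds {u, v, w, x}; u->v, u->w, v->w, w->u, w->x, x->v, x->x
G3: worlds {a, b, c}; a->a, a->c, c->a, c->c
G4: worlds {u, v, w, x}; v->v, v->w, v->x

This is the axiom for a generalized confluence (Geach) condition; its first-order frame correspondent is \forall x \forall y (xRy \to \exists w (yRw \wedge x = w)).
G1: fails — bRd but no w with dRw and b=w.
G2: fails — uRv but no t with vRt and u=t.
G3: holds.
G4: fails — vRw but no t with wRt and v=t.
Valid on: G3.

G3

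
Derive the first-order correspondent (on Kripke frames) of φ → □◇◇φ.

This is a Sahlqvist (Geach-type) schema ◇^0□^0φ → □^1◇^2φ.
First-order correspondent: ∀x ∀z (xRz → ∃w (x = w ∧ zR²w)).

∀x ∀z (xRz → ∃w (x = w ∧ zR²w))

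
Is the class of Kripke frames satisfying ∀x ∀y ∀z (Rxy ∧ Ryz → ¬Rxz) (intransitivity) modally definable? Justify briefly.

Not modally definable

Modal frame validity is preserved under surjective bounded morphisms.
The 3-cycle (worlds w0,w1,w2 with w0→w1→w2→w0) is intransitive. Mapping every world to a single reflexive point • is a surjective bounded morphism; the reflexive point is not intransitive (R••∧R•• but R••).
So no modal formula (or set of formulas) defines exactly the intransitive frames.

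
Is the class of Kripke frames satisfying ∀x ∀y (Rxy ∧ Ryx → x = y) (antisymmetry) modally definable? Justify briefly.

Not modally definable

If a class were modally definable it would be closed under surjective bounded morphisms (Goldblatt–Thomason).
The 8-cycle (worlds w0,w1,w2,w3,w4,w5,w6,w7 with w0→w1→w2→w3→w4→w5→w6→w7→w0) is antisymmetric. Sending even-indexed worlds to a and odd-indexed worlds to b is a surjective bounded morphism onto the two-world frame with a↔b, which is not antisymmetric.
So no modal formula (or set of formulas) defines exactly the antisymmetric frames.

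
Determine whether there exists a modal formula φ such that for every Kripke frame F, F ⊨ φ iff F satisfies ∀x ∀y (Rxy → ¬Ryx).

Any modally definable frame class is closed under surjective bounded morphisms.
The 4-cycle (worlds s,t,u,v with s→t→u→v→s) is asymmetric. Mapping every world to a single reflexive point • is a surjective bounded morphism, and the reflexive point is not asymmetric (R•• but asymmetry requires ¬R••).
So the class is not modally definable.

No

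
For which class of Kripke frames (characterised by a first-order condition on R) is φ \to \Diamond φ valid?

Equivalently (dual form): □φ → φ.
Suppose □φ→φ is valid. At any x set V(φ)={w : Rxw}. Then □φ holds at x, so φ holds at x, i.e. Rxx.
Conversely, any frame satisfying \forall x Rxx validates the schema.
So the correspondent is reflexivity.

reflexivity: \forall x Rxx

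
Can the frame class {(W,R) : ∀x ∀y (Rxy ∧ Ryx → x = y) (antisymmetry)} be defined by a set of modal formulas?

No

Any modally definable frame class is closed under surjective bounded morphisms.
The 4-cycle (worlds s,t,u,v with s→t→u→v→s) is antisymmetric. Sending even-indexed worlds to s and odd-indexed worlds to t is a surjective bounded morphism onto the two-world frame with s↔t, which is not antisymmetric.
So no modal formula (or set of formulas) defines exactly the antisymmetric frames.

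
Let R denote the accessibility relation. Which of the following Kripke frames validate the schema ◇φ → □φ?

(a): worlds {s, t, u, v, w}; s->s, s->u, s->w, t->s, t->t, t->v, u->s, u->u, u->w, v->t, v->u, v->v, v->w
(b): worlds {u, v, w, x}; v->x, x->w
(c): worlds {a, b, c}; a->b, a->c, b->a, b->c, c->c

(b)

This is the axiom for partial functionality; its first-order frame correspondent is ∀x ∀y ∀z (Rxy ∧ Rxz → y = z).
(a): fails — s sees both s and u.
(b): condition met.
(c): fails — a sees both b and c.
Valid on: (b).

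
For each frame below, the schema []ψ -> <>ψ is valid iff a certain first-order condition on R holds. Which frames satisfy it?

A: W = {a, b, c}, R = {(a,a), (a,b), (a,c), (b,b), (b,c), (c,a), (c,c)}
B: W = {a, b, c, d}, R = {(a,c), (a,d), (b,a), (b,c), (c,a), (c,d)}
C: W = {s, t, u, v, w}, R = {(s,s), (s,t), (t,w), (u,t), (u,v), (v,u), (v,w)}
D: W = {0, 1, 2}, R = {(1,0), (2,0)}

Frame correspondent (Sahlqvist): forall x exists y Rxy — i.e. seriality.
A: satisfies the condition.
B: fails — world d has no successor.
C: fails — world w has no successor.
D: fails — world 0 has no successor.

A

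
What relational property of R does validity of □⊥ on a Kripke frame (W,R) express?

Emptiness of R

This is the Ver axiom.
Its frame correspondent is emptiness of R — ∀x ∀y ¬Rxy.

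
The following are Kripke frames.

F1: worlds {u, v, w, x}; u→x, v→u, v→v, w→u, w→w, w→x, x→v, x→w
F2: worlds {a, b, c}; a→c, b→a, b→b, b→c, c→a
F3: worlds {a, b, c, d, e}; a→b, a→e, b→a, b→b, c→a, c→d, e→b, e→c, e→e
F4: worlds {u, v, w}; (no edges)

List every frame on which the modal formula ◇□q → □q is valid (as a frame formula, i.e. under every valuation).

This is the axiom for the Euclidean property; its first-order frame correspondent is ∀x ∀y ∀z (Rxy ∧ Rxz → Ryz).
F1: fails — Rux and Rux but not Rxx.
F2: fails — Rac and Rac but not Rcc.
F3: fails — Rab and Rae but not Rbe.
F4: ✓.

F4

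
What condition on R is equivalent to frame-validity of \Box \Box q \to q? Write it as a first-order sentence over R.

\forall x \exists w (x R^2 w \wedge x = w)

This is a Sahlqvist (Geach-type) schema ◇^0□^2q → □^0◇^0q.
Minimal-valuation argument: fix x; take any y with xR^0y and any z with xR^0z. Set V(q) to the set of worlds R-reachable from y in exactly 2 steps. Then □^2q holds at y, so the antecedent holds at x; validity forces ◇^0q at z, giving a w with zR^0w and yR^2w.
First-order correspondent: \forall x \exists w (x R^2 w \wedge x = w).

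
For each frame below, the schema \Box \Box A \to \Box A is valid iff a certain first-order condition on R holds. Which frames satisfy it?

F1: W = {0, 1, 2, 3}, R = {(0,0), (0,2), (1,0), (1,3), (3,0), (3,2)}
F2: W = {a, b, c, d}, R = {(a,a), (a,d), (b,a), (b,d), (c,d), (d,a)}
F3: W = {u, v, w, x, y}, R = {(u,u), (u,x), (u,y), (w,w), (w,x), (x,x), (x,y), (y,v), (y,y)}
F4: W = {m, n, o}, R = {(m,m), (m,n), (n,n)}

The schema corresponds to density: \forall x \forall y (Rxy \to \exists z (Rxz \wedge Rzy)).
F1: fails — R13 but no z with R1z and Rz3.
F2: fails — Rcd but no z with Rcz and Rzd.
F3: holds.
F4: holds.

F3, F4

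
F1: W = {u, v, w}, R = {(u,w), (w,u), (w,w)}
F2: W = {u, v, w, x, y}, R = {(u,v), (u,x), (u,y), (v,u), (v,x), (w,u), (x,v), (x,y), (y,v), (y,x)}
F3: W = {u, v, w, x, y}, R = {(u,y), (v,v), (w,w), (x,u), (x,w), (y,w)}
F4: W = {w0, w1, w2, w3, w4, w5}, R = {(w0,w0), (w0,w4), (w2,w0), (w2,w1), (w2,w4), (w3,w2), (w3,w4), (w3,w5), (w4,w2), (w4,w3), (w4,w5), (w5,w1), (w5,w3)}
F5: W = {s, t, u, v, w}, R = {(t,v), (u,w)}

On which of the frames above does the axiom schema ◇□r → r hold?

This is the axiom for symmetry; its first-order frame correspondent is ∀x ∀y (Rxy → Ryx).
F1: holds.
F2: fails — Rwu but not Ruw.
F3: fails — Rxw but not Rwx.
F4: fails — Rw0w4 but not Rw4w0.
F5: fails — Rtv but not Rvt.

F1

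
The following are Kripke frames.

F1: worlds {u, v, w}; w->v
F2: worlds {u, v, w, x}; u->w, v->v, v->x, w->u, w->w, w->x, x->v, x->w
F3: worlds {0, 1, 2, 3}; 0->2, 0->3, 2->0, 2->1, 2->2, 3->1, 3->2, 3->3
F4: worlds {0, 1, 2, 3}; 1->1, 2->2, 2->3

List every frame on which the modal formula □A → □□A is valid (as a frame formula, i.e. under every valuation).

Frame correspondent (Sahlqvist): ∀x ∀y ∀z (Rxy ∧ Ryz → Rxz) — i.e. transitivity.
F1: ✓.
F2: fails — Rxw and Rwu but not Rxu.
F3: fails — R32 and R20 but not R30.
F4: ✓.

F1, F4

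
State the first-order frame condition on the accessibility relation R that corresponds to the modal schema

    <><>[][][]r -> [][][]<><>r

This is a Sahlqvist (Geach-type) schema ◇^2□^3r → □^3◇^2r.
Minimal-valuation argument: fix x; take any y with xR^2y and any z with xR^3z. Set V(r) to the set of worlds R-reachable from y in exactly 3 steps. Then □^3r holds at y, so the antecedent holds at x; validity forces ◇^2r at z, giving a w with zR^2w and yR^3w.
First-order correspondent: forall x forall y forall z ((x R^2 y & x R^3 z) -> exists w (y R^3 w & z R^2 w)).

forall x forall y forall z ((x R^2 y & x R^3 z) -> exists w (y R^3 w & z R^2 w))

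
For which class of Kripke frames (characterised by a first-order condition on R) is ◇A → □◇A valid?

the Euclidean property: ∀x ∀y ∀z (Rxy ∧ Rxz → Ryz)

Suppose ◇A→□◇A is valid. Take Rxy, Rxz and set V(A)={y}. Then ◇A at x, so □◇A at x, so ◇A at z, so some w with Rzw has A; w=y, i.e. Rzy. By symmetry of the argument, Ryz.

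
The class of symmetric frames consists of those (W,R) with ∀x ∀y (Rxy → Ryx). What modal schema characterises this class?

q → □◇q

This is symmetry; the standard corresponding axiom is B: q → □◇q.
Suppose q→□◇q is valid. Take Rxy and set V(q)={x}. Then q at x, so □◇q at x, so ◇q at y, so some z with Ryz has q; z=x, i.e. Ryx.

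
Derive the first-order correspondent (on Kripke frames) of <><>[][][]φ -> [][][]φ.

forall x forall y forall z ((x R^2 y & x R^3 z) -> exists w (y R^3 w & z = w))

This is a Sahlqvist (Geach-type) schema ◇^2□^3φ → □^3◇^0φ.
First-order correspondent: forall x forall y forall z ((x R^2 y & x R^3 z) -> exists w (y R^3 w & z = w)).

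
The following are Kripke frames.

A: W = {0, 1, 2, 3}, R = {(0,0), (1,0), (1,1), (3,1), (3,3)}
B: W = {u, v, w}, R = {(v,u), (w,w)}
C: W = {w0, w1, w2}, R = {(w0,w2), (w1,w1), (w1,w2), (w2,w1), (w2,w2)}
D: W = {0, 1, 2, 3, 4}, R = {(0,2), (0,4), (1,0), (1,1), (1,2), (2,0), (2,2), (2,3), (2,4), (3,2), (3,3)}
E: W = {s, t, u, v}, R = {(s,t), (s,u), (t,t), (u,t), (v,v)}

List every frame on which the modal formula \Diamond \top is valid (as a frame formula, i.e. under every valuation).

Frame correspondent (Sahlqvist): \forall x \exists y Rxy — i.e. seriality.
A: fails — world 2 has no successor.
B: fails — world u has no successor.
C: condition met.
D: fails — world 4 has no successor.
E: condition met.

C, E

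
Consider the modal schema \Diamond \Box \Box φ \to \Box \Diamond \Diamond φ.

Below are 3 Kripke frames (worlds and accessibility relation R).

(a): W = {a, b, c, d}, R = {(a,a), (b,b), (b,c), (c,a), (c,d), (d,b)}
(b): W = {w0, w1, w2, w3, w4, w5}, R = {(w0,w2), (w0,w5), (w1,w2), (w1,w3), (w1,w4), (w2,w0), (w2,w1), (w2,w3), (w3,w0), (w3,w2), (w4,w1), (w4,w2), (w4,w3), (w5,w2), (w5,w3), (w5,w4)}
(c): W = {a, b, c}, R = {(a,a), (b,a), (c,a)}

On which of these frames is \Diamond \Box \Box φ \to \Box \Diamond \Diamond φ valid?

The schema corresponds to a generalized confluence (Geach) condition: \forall x \forall y \forall z ((xRy \wedge xRz) \to \exists w (y R^2 w \wedge z R^2 w)).
(a): fails — cRa, cRd but no w with aR²w and dR²w.
(b): holds.
(c): holds.

(b), (c)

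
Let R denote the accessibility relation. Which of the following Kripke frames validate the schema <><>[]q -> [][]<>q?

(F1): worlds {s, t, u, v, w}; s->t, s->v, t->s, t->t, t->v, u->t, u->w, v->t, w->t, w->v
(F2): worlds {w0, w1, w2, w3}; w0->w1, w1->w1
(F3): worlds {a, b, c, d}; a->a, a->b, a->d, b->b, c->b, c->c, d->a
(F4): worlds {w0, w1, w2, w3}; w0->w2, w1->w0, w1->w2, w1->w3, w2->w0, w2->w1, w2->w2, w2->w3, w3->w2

(F1), (F2), (F4)

Frame correspondent (Sahlqvist): forall x forall y forall z ((x R^2 y & x R^2 z) -> exists w (yRw & zRw)) — i.e. a generalized confluence (Geach) condition.
(F1): ✓.
(F2): ✓.
(F3): fails — aR²b, aR²d but no w with bRw and dRw.
(F4): ✓.
Valid on: (F1), (F2), (F4).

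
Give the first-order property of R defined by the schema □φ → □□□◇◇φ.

∀x ∀z (xR³z → ∃w (xRw ∧ zR²w))

This is a Sahlqvist (Geach-type) schema ◇^0□^1φ → □^3◇^2φ.
Minimal-valuation argument: fix x; take any y with xR^0y and any z with xR^3z. Set V(φ) to the set of worlds R-reachable from y in exactly 1 step. Then □^1φ holds at y, so the antecedent holds at x; validity forces ◇^2φ at z, giving a w with zR^2w and yR^1w.
First-order correspondent: ∀x ∀z (xR³z → ∃w (xRw ∧ zR²w)).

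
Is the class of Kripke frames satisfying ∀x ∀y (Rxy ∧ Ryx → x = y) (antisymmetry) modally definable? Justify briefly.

Not definable by any modal formula

If a class were modally definable it would be closed under surjective bounded morphisms (Goldblatt–Thomason).
The 6-cycle (worlds w0,w1,w2,w3,w4,w5 with w0→w1→w2→w3→w4→w5→w0) is antisymmetric. Sending even-indexed worlds to s and odd-indexed worlds to t is a surjective bounded morphism onto the two-world frame with s↔t, which is not antisymmetric.
Hence antisymmetry is not modally definable.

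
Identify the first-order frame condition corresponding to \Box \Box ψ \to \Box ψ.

Suppose □□ψ→□ψ is valid. Take Rxy and set V(ψ)={w : xR²w}. Then □□ψ at x, so □ψ at x, so ψ at y, i.e. ∃z(Rxz∧Rzy).
Conversely, any frame satisfying \forall x \forall y (Rxy \to \exists z (Rxz \wedge Rzy)) validates the schema.
Frame condition: \forall x \forall y (Rxy \to \exists z (Rxz \wedge Rzy)).

density: \forall x \forall y (Rxy \to \exists z (Rxz \wedge Rzy))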